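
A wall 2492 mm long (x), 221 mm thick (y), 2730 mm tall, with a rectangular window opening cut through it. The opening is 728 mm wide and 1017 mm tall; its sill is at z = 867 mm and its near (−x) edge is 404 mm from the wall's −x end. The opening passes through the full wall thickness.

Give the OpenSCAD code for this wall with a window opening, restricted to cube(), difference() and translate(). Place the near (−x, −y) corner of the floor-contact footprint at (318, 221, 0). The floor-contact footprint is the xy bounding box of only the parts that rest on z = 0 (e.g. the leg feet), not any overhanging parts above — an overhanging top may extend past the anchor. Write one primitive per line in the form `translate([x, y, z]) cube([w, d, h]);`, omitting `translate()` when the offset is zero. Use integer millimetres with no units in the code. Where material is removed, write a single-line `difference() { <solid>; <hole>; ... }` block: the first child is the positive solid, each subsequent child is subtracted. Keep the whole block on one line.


difference() { translate([318, 221, 0]) cube([2492, 221, 2730]); translate([722, 221, 867]) cube([728, 221, 1017]); }


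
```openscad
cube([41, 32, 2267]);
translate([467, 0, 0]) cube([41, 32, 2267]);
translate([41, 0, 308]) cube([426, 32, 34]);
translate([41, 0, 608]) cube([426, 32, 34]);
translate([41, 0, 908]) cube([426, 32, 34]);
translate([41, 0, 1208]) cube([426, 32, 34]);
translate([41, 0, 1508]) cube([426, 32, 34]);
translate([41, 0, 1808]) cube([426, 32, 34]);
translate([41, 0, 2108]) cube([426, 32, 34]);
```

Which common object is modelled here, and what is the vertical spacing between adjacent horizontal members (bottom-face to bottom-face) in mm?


A ladder. The rung spacing is 300 mm.

Two tall 41×32 posts with 7 short bars between them — a ladder. Adjacent rungs sit at z = 308 and z = 608, so the spacing is 608 − 308 = 300 mm.


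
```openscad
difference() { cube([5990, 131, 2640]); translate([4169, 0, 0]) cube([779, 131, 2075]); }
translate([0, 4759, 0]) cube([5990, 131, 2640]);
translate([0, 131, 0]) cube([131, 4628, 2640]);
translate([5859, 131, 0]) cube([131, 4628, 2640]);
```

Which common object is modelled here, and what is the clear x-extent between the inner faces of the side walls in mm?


A single room. The interior width is 5728 mm.

Four walls enclosing a rectangle with a door in the front wall — a room. Outside width 5990 minus two 131 mm walls gives 5728 mm.


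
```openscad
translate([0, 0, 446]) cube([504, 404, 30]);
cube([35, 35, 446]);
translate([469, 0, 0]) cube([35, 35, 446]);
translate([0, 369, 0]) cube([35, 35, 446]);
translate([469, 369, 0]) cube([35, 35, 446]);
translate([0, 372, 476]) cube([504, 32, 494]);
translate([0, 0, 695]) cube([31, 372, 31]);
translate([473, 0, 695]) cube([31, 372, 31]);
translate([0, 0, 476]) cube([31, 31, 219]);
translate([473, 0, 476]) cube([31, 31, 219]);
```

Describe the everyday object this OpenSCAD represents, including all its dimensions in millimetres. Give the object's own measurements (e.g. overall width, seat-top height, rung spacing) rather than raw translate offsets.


A chair. The seat is a 504×404×30 mm slab with its top at z = 476 mm, on four 35×35 mm corner legs (flush with the seat edges, standing on z = 0). A flat backrest 32 mm thick, 494 mm tall, spans the full seat width and rises from the seat top along its +y edge, rear face flush with the rear of the seat. Two armrests of 31×31 mm section run along each side from the seat's front edge to the front of the backrest, top faces 250 mm above the seat top and outer faces flush with the seat's x-edges; a 31×31 mm post under the front of each armrest stands on the seat at the front corner.


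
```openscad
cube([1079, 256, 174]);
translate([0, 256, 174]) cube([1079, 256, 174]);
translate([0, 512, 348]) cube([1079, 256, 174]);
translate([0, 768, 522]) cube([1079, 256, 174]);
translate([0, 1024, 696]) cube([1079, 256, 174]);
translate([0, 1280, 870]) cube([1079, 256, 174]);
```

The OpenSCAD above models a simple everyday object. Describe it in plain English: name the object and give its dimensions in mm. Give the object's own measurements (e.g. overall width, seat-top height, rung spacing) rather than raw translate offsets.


A straight staircase of 6 solid steps. Each step is 1079 mm wide (x), 256 mm deep (y, the going) and 174 mm tall (the rise). The first step rests on the floor; each subsequent step sits one going further in +y and one rise higher in +z, directly behind and above the previous step with no overlap.


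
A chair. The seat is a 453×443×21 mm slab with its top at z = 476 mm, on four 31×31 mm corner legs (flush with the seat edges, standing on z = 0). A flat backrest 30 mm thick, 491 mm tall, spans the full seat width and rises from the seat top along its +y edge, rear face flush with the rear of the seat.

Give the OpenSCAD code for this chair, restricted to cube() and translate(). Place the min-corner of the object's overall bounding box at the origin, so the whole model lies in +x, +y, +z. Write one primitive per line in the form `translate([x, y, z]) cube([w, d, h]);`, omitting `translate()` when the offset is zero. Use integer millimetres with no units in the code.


// leg_h = 476 - 21 = 455
translate([0, 0, 455]) cube([453, 443, 21]);
cube([31, 31, 455]);
translate([422, 0, 0]) cube([31, 31, 455]);
translate([0, 412, 0]) cube([31, 31, 455]);
translate([422, 412, 0]) cube([31, 31, 455]);
translate([0, 413, 476]) cube([453, 30, 491]);


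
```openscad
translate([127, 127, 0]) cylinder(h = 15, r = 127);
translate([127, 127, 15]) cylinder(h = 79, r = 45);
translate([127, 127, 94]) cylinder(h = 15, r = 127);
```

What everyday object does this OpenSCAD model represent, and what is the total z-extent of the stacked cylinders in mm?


A spool. The overall height is 109 mm.

Three coaxial cylinders, large–small–large — a spool. Two 15 mm flanges and a 79 mm core give 15 + 79 + 15 = 109 mm.


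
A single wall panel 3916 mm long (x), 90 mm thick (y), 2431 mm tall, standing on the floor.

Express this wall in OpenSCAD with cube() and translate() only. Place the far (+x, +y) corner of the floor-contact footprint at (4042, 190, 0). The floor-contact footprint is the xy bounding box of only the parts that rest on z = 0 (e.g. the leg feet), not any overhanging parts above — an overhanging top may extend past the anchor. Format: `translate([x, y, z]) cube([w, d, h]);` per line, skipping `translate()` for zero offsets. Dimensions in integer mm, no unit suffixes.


translate([126, 100, 0]) cube([3916, 90, 2431]);


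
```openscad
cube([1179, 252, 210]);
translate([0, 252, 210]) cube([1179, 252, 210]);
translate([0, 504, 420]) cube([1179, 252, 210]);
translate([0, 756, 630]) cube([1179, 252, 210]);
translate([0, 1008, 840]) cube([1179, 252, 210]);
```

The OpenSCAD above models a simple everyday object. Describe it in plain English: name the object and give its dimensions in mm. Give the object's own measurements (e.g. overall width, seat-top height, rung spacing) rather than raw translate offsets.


A straight staircase of 5 solid steps. Each step is 1179 mm wide (x), 252 mm deep (y, the going) and 210 mm tall (the rise). The first step rests on the floor; each subsequent step sits one going further in +y and one rise higher in +z, directly behind and above the previous step with no overlap.


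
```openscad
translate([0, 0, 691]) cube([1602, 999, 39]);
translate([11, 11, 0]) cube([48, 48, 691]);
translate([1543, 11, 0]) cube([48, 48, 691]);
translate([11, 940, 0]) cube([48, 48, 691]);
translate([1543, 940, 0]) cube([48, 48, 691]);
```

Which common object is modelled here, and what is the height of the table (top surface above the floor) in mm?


A table. The table height is 730 mm.

A 1602×999×39 slab sits at z = 691 on four 48 mm square posts — a table. The top surface is at 691 + 39 = 730 mm.


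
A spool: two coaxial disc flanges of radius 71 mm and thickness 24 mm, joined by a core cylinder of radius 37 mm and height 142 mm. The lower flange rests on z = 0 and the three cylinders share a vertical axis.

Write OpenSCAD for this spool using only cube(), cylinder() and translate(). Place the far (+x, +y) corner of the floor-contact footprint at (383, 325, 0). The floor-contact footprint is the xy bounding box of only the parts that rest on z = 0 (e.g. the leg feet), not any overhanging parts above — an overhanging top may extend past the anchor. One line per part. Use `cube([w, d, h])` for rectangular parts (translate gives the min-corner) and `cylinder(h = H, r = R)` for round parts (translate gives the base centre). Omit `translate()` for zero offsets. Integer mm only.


translate([312, 254, 0]) cylinder(h = 24, r = 71);
translate([312, 254, 24]) cylinder(h = 142, r = 37);
translate([312, 254, 166]) cylinder(h = 24, r = 71);


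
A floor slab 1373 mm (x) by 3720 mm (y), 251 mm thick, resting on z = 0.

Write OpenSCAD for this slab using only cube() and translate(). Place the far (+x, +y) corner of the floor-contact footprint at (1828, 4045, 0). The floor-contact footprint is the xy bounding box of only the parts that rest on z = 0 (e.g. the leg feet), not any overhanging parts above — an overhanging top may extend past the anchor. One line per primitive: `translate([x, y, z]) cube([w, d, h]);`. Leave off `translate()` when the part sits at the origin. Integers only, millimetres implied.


translate([455, 325, 0]) cube([1373, 3720, 251]);


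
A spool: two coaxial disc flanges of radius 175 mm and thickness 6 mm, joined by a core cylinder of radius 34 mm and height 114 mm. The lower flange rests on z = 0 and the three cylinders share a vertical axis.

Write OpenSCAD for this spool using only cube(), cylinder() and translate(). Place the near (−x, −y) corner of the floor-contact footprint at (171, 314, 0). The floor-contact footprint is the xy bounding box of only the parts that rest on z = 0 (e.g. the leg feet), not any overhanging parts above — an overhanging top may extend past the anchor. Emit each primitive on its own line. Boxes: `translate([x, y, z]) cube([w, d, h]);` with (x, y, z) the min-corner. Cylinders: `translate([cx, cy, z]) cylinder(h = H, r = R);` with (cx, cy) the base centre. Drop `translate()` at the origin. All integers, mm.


translate([346, 489, 0]) cylinder(h = 6, r = 175);
translate([346, 489, 6]) cylinder(h = 114, r = 34);
translate([346, 489, 120]) cylinder(h = 6, r = 175);


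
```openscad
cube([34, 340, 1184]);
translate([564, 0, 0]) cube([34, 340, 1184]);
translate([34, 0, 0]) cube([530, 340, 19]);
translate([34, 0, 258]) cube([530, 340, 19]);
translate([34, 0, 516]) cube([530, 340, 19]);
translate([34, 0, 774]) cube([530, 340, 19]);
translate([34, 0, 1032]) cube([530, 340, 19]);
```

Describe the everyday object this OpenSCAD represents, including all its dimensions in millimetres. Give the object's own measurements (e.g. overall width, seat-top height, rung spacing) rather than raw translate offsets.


An open bookshelf. Two side panels, each 34 mm thick, 340 mm deep and 1184 mm tall, stand 598 mm apart (outside-to-outside). Between them sit 5 shelves, each 19 mm thick and 340 mm deep, spanning the full gap between the sides. The bottom shelf rests on the floor (its underside at z = 0) and the clear gap between one shelf's top and the next shelf's underside is 239 mm.


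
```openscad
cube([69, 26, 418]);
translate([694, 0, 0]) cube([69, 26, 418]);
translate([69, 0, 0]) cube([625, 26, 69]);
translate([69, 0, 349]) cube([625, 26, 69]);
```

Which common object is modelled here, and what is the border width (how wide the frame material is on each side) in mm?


A picture frame. The border width is 69 mm.

Four thin pieces enclosing a rectangular opening — a picture frame. The two full-height stiles are 418 mm tall; the top rail sits at z = 349 and is 69 mm tall, so the border above the opening is 418 − 349 = 69 mm, matching the stile x-width.


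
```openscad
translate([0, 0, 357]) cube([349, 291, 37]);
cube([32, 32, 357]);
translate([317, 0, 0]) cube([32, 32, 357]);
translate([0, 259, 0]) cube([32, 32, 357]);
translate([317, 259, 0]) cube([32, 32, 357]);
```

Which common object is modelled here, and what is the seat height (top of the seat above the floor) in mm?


A stool. The seat height is 394 mm.

A 349×291×37 slab at z = 357 on four corner posts — a stool. The seat top is 357 + 37 = 394 mm.


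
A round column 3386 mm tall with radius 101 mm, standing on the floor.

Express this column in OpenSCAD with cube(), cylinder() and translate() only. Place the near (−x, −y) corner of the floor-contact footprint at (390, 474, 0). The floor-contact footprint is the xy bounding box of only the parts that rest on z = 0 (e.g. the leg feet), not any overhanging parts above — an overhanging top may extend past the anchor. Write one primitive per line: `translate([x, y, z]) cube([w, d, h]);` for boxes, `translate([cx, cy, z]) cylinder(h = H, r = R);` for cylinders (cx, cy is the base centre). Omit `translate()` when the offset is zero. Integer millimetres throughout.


translate([491, 575, 0]) cylinder(h = 3386, r = 101);


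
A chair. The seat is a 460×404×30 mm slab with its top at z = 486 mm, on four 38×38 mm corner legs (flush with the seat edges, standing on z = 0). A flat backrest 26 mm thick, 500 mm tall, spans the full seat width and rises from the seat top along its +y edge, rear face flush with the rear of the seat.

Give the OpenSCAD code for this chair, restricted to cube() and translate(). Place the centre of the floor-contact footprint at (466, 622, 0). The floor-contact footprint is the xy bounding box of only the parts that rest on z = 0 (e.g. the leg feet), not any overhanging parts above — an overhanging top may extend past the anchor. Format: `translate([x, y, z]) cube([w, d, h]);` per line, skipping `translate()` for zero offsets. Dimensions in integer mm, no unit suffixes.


// leg_h = 486 - 30 = 456
translate([236, 420, 456]) cube([460, 404, 30]);
translate([236, 420, 0]) cube([38, 38, 456]);
translate([658, 420, 0]) cube([38, 38, 456]);
translate([236, 786, 0]) cube([38, 38, 456]);
translate([658, 786, 0]) cube([38, 38, 456]);
translate([236, 798, 486]) cube([460, 26, 500]);


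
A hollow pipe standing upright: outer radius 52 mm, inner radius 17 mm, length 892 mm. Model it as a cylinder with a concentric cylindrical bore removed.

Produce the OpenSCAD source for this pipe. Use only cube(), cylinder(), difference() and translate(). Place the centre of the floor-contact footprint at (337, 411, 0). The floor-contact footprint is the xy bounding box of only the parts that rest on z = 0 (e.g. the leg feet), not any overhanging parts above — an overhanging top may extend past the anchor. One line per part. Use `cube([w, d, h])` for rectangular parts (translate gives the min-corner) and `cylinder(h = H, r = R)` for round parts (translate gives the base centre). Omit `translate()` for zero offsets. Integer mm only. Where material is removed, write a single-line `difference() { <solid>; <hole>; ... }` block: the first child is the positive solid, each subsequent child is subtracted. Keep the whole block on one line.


difference() { translate([337, 411, 0]) cylinder(h = 892, r = 52); translate([337, 411, 0]) cylinder(h = 892, r = 17); }


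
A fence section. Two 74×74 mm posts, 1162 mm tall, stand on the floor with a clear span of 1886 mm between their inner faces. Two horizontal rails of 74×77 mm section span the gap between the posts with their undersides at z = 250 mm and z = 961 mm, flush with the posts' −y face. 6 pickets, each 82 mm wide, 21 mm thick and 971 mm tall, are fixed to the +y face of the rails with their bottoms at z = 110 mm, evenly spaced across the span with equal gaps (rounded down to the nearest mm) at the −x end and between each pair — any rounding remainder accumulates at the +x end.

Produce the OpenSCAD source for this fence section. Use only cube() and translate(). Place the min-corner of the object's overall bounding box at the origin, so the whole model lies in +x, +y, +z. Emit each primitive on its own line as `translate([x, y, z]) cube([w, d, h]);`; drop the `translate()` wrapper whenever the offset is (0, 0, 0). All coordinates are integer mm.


cube([74, 74, 1162]);
translate([1960, 0, 0]) cube([74, 74, 1162]);
translate([74, 0, 250]) cube([1886, 74, 77]);
translate([74, 0, 961]) cube([1886, 74, 77]);
translate([273, 74, 110]) cube([82, 21, 971]);
translate([554, 74, 110]) cube([82, 21, 971]);
translate([835, 74, 110]) cube([82, 21, 971]);
translate([1116, 74, 110]) cube([82, 21, 971]);
translate([1397, 74, 110]) cube([82, 21, 971]);
translate([1678, 74, 110]) cube([82, 21, 971]);


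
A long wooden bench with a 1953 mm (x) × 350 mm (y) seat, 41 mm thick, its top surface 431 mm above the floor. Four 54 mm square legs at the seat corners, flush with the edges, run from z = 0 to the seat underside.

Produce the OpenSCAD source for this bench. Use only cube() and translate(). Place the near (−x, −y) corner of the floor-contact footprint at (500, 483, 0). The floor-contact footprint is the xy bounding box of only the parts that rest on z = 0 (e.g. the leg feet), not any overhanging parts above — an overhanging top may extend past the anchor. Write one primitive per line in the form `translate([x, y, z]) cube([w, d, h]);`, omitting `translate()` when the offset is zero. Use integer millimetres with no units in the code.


translate([500, 483, 390]) cube([1953, 350, 41]);
translate([500, 483, 0]) cube([54, 54, 390]);
translate([500, 779, 0]) cube([54, 54, 390]);
translate([2399, 483, 0]) cube([54, 54, 390]);
translate([2399, 779, 0]) cube([54, 54, 390]);


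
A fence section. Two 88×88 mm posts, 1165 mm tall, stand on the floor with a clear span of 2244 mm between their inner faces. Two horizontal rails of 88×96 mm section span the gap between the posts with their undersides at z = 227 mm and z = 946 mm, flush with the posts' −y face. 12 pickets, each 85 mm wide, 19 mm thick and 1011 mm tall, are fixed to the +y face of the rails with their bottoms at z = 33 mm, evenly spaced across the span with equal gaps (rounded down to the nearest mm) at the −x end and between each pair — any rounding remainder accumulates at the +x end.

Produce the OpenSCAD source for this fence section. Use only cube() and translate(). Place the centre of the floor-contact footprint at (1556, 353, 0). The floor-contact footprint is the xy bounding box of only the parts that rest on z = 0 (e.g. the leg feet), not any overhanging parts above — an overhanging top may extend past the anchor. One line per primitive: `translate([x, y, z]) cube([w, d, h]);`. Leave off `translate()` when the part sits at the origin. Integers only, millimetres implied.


translate([346, 309, 0]) cube([88, 88, 1165]);
translate([2678, 309, 0]) cube([88, 88, 1165]);
translate([434, 309, 227]) cube([2244, 88, 96]);
translate([434, 309, 946]) cube([2244, 88, 96]);
translate([528, 397, 33]) cube([85, 19, 1011]);
translate([707, 397, 33]) cube([85, 19, 1011]);
translate([886, 397, 33]) cube([85, 19, 1011]);
translate([1065, 397, 33]) cube([85, 19, 1011]);
translate([1244, 397, 33]) cube([85, 19, 1011]);
translate([1423, 397, 33]) cube([85, 19, 1011]);
translate([1602, 397, 33]) cube([85, 19, 1011]);
translate([1781, 397, 33]) cube([85, 19, 1011]);
translate([1960, 397, 33]) cube([85, 19, 1011]);
translate([2139, 397, 33]) cube([85, 19, 1011]);
translate([2318, 397, 33]) cube([85, 19, 1011]);
translate([2497, 397, 33]) cube([85, 19, 1011]);


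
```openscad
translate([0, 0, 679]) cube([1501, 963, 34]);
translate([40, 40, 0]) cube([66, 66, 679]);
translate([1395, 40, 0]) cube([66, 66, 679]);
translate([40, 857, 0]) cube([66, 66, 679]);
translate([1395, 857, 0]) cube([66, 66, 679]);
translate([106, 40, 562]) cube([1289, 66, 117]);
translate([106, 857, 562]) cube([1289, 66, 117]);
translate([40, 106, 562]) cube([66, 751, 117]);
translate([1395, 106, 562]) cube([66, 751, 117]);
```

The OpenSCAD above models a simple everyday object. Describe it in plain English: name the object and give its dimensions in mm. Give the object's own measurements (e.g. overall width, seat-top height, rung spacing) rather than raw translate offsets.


A table: top 1501 mm (x) × 963 mm (y), 34 mm thick, upper face at z = 713 mm, on four 66×66 mm square legs, each inset 40 mm from the nearest pair of top edges from z = 0 to the bottom of the top. Four apron rails, 66 mm thick and 117 mm tall, run between adjacent legs with their top edges flush with the underside of the top and their outer faces flush with the legs' outer faces.


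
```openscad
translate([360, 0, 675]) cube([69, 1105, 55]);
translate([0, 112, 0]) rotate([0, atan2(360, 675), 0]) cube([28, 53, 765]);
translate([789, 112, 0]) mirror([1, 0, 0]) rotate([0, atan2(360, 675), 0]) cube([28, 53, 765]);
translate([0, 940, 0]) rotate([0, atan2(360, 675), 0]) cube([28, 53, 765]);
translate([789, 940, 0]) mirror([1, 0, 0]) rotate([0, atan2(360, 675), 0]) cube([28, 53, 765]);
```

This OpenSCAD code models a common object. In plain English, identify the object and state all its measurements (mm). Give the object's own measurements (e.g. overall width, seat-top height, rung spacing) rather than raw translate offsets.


A sawhorse. A 69×1105×55 mm beam (x, y, z) sits on two A-frame leg pairs. Each pair is two raked legs of 28×53 mm section (53 mm along y) splaying symmetrically in x. Each leg rises 675 mm vertically over 360 mm of horizontal reach and is 765 mm long along its own axis. Every leg's outer bottom edge rests on the floor and its outer top edge meets a bottom edge of the beam — the left legs (tilting toward +x) meet the beam's −x bottom edge, the right legs (their mirror images, tilting toward −x) meet its +x bottom edge — so the leg tops tuck under the beam, the beam's underside is 675 mm above the floor, and the feet are 789 mm apart outside-to-outside with the beam centred between them. The two leg pairs are set in 112 mm from either end of the beam.


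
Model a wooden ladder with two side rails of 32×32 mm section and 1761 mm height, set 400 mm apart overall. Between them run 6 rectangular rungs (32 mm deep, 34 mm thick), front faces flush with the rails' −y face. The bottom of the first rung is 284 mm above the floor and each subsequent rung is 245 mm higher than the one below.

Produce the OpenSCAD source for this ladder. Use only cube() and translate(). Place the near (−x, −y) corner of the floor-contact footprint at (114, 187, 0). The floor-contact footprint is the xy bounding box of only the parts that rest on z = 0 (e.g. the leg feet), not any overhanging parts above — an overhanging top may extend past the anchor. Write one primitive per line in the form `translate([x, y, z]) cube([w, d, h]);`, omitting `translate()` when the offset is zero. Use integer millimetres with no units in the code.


// rung span = 400 - 2*32 = 336
// rung[k] z = 284 + k*245
translate([114, 187, 0]) cube([32, 32, 1761]);
translate([482, 187, 0]) cube([32, 32, 1761]);
translate([146, 187, 284]) cube([336, 32, 34]);
translate([146, 187, 529]) cube([336, 32, 34]);
translate([146, 187, 774]) cube([336, 32, 34]);
translate([146, 187, 1019]) cube([336, 32, 34]);
translate([146, 187, 1264]) cube([336, 32, 34]);
translate([146, 187, 1509]) cube([336, 32, 34]);


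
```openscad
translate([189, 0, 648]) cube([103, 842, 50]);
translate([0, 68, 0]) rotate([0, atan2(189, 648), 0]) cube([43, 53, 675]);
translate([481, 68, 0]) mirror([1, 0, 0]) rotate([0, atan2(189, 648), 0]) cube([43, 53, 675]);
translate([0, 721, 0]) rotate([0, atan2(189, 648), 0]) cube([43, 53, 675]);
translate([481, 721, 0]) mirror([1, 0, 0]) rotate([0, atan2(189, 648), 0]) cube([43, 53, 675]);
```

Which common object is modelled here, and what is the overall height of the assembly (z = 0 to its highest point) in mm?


A sawhorse. The overall height is 698 mm.

A beam across two mirrored pairs of raked legs — a sawhorse. The beam's underside is at z = 648 (matching the legs' vertical rise in atan2(189, 648)) and the beam is 50 mm tall, so its top is at 648 + 50 = 698 mm. The raked legs top out at the beam's underside, so that is the highest point.


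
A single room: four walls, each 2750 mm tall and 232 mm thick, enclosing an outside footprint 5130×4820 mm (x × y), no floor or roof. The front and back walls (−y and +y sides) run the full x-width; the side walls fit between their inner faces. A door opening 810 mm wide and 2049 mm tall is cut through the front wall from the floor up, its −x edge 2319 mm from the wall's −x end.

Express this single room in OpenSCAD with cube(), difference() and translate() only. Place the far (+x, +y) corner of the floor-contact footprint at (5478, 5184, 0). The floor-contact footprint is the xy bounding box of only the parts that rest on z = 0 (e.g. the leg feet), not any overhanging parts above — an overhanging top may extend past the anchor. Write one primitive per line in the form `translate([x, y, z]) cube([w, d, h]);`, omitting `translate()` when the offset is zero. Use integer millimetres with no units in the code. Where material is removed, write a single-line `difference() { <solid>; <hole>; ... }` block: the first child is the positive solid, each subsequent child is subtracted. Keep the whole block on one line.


difference() { translate([348, 364, 0]) cube([5130, 232, 2750]); translate([2667, 364, 0]) cube([810, 232, 2049]); }
translate([348, 4952, 0]) cube([5130, 232, 2750]);
translate([348, 596, 0]) cube([232, 4356, 2750]);
translate([5246, 596, 0]) cube([232, 4356, 2750]);


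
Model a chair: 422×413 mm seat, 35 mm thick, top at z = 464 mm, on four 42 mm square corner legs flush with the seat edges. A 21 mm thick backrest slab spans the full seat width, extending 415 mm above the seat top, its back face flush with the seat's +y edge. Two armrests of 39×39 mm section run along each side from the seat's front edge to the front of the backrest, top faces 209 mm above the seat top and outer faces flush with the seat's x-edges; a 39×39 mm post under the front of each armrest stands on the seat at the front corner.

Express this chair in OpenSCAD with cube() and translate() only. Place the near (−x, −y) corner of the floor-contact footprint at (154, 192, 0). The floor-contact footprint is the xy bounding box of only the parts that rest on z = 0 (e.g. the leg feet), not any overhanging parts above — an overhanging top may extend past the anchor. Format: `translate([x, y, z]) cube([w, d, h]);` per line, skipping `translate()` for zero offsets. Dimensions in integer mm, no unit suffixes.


// leg_h = 464 - 35 = 429
// arm post h = 209 - 39 = 170
translate([154, 192, 429]) cube([422, 413, 35]);
translate([154, 192, 0]) cube([42, 42, 429]);
translate([534, 192, 0]) cube([42, 42, 429]);
translate([154, 563, 0]) cube([42, 42, 429]);
translate([534, 563, 0]) cube([42, 42, 429]);
translate([154, 584, 464]) cube([422, 21, 415]);
translate([154, 192, 634]) cube([39, 392, 39]);
translate([537, 192, 634]) cube([39, 392, 39]);
translate([154, 192, 464]) cube([39, 39, 170]);
translate([537, 192, 464]) cube([39, 39, 170]);


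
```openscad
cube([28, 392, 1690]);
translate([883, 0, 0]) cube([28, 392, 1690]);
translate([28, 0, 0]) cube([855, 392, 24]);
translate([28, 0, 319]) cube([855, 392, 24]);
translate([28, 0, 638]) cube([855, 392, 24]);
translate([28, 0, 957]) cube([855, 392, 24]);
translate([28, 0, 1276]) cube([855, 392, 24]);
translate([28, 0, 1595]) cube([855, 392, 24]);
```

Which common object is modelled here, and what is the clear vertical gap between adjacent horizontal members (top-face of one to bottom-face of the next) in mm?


A bookshelf. The clear shelf gap is 295 mm.

Two tall side panels with 6 horizontal boards between them — a bookshelf. The first two shelf undersides are at z = 0 and z = 319; with shelf thickness 24, the clear gap is 319 − 0 − 24 = 295 mm.


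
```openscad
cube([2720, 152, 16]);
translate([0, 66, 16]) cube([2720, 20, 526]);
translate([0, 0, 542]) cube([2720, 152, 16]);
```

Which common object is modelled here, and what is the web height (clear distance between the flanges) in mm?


An I-beam. The web height is 526 mm.

Two wide flanges with a thin centred web — an I-beam. Overall 558 mm minus two 16 mm flanges gives a web of 558 − 2·16 = 526 mm.


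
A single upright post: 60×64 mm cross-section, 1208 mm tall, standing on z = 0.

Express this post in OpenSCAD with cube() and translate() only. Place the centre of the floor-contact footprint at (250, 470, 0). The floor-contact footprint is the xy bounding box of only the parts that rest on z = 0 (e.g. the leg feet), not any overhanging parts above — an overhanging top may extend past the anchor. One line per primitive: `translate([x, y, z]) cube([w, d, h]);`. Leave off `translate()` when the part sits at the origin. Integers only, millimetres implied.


translate([220, 438, 0]) cube([60, 64, 1208]);


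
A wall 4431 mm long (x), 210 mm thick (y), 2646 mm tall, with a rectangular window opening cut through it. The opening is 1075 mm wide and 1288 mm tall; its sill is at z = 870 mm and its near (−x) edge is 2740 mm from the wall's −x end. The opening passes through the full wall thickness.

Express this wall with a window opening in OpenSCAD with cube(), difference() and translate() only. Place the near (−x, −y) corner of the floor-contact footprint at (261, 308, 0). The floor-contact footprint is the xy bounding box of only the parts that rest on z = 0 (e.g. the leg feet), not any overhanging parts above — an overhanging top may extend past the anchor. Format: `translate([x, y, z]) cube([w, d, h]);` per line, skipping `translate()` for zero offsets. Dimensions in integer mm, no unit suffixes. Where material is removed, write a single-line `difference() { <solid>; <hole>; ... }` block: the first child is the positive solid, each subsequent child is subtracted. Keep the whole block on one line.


difference() { translate([261, 308, 0]) cube([4431, 210, 2646]); translate([3001, 308, 870]) cube([1075, 210, 1288]); }


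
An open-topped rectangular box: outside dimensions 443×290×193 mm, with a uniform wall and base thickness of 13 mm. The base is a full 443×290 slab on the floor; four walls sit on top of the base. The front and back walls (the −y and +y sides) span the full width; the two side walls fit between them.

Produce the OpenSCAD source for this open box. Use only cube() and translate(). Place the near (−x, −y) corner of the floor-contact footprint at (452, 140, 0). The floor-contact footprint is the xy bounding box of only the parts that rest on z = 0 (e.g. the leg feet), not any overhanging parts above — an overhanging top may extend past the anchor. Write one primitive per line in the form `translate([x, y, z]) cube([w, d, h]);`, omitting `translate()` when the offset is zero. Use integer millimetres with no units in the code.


translate([452, 140, 0]) cube([443, 290, 13]);
translate([452, 140, 13]) cube([443, 13, 180]);
translate([452, 417, 13]) cube([443, 13, 180]);
translate([452, 153, 13]) cube([13, 264, 180]);
translate([882, 153, 13]) cube([13, 264, 180]);


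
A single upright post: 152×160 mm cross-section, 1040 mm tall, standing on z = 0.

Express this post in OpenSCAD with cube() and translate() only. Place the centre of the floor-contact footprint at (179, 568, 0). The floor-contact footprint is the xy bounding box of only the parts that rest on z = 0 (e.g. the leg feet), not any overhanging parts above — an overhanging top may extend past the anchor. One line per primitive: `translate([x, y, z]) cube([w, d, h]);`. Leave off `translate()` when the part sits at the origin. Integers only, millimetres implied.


translate([103, 488, 0]) cube([152, 160, 1040]);


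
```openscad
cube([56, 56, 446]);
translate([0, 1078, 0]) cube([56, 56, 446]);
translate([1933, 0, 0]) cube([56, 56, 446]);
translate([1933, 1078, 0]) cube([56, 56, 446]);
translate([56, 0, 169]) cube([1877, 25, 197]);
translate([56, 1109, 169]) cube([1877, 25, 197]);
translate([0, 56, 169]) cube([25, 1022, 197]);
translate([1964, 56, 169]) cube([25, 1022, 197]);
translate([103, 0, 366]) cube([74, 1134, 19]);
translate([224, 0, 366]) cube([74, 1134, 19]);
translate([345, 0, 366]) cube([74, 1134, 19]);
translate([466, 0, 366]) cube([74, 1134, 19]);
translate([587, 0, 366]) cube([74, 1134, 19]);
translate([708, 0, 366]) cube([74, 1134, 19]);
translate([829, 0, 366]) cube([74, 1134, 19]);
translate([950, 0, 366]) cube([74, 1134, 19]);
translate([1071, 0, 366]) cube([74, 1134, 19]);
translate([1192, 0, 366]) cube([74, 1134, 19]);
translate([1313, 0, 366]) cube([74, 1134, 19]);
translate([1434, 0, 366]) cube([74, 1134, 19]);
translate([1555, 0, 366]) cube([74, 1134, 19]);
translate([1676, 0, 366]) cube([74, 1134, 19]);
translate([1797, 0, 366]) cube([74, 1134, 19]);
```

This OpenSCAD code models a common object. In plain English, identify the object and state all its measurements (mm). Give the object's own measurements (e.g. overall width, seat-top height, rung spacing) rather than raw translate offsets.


A bed frame 1989 mm long (x) by 1134 mm wide (y). Four 56×56 mm corner posts, 446 mm tall, at the corners of the footprint. Four rails of 25 mm thickness and 197 mm height run between adjacent posts with their undersides at z = 169 mm, their outer faces flush with the outside of the frame (the two x-running rails run between the posts' inner faces; the two y-running rails run between the posts' inner faces). 15 slats, each 74 mm wide (x) and 19 mm thick, lie across the top of the two x-running rails, running the full 1134 mm width of the frame in y; along x they sit between the end posts with a 47 mm gap after the −x posts and between neighbouring slats, leaving 62 mm before the +x posts.


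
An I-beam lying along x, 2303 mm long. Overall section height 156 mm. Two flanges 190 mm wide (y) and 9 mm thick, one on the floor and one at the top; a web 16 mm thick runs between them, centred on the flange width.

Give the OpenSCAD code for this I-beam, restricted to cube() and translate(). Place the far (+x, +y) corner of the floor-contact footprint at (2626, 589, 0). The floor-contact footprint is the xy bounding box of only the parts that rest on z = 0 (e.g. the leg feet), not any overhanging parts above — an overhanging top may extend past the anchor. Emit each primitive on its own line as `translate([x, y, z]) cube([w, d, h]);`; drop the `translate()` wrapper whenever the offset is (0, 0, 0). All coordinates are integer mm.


translate([323, 399, 0]) cube([2303, 190, 9]);
translate([323, 486, 9]) cube([2303, 16, 138]);
translate([323, 399, 147]) cube([2303, 190, 9]);


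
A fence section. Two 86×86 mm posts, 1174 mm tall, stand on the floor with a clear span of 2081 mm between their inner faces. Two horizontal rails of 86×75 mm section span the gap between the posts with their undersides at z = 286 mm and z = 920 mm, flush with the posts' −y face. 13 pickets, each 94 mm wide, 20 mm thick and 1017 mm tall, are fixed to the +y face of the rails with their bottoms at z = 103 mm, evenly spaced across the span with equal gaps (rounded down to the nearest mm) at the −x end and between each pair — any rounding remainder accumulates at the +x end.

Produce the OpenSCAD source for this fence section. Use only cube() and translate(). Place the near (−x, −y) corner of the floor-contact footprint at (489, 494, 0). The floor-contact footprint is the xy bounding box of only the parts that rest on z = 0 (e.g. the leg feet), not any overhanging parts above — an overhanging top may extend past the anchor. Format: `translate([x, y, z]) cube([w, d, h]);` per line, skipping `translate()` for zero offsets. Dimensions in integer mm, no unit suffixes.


translate([489, 494, 0]) cube([86, 86, 1174]);
translate([2656, 494, 0]) cube([86, 86, 1174]);
translate([575, 494, 286]) cube([2081, 86, 75]);
translate([575, 494, 920]) cube([2081, 86, 75]);
translate([636, 580, 103]) cube([94, 20, 1017]);
translate([791, 580, 103]) cube([94, 20, 1017]);
translate([946, 580, 103]) cube([94, 20, 1017]);
translate([1101, 580, 103]) cube([94, 20, 1017]);
translate([1256, 580, 103]) cube([94, 20, 1017]);
translate([1411, 580, 103]) cube([94, 20, 1017]);
translate([1566, 580, 103]) cube([94, 20, 1017]);
translate([1721, 580, 103]) cube([94, 20, 1017]);
translate([1876, 580, 103]) cube([94, 20, 1017]);
translate([2031, 580, 103]) cube([94, 20, 1017]);
translate([2186, 580, 103]) cube([94, 20, 1017]);
translate([2341, 580, 103]) cube([94, 20, 1017]);
translate([2496, 580, 103]) cube([94, 20, 1017]);


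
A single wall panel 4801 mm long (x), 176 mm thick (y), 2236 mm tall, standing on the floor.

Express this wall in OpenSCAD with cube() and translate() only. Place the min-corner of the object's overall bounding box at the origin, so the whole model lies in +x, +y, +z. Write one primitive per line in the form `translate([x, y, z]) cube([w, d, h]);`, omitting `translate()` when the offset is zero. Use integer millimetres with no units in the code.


cube([4801, 176, 2236]);


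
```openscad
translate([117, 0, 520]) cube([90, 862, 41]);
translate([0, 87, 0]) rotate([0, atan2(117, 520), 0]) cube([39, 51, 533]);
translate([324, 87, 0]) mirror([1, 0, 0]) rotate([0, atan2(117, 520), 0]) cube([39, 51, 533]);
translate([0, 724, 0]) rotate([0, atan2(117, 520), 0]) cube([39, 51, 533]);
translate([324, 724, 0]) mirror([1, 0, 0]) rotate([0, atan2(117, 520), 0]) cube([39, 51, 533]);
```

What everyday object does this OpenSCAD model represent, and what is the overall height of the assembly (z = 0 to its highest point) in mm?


A sawhorse. The overall height is 561 mm.

A beam across two mirrored pairs of raked legs — a sawhorse. The beam's underside is at z = 520 (matching the legs' vertical rise in atan2(117, 520)) and the beam is 41 mm tall, so its top is at 520 + 41 = 561 mm. The raked legs top out at the beam's underside, so that is the highest point.


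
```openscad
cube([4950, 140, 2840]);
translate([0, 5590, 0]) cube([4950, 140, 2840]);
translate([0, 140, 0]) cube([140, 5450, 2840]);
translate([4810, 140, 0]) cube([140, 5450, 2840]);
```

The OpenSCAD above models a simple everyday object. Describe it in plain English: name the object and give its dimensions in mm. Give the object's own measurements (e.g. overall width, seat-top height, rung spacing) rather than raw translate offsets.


The wall frame of a small rectangular building: four walls, each 2840 mm tall and 140 mm thick, enclosing a footprint 4950 mm (x) by 5730 mm (y) outside-to-outside, with no floor or roof. The front and back walls (the −y and +y sides) span the full width; the two side walls fit between them.


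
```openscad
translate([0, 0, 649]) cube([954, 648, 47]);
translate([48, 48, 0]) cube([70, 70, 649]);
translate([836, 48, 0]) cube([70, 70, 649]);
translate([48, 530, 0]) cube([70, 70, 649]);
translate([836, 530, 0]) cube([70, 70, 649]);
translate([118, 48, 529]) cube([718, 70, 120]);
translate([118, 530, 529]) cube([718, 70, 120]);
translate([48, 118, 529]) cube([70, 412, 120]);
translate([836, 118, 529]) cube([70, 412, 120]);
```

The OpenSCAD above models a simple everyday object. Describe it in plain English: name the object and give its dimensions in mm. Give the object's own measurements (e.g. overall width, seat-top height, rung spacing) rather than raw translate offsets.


A table: top 954 mm (x) × 648 mm (y), 47 mm thick, upper face at z = 696 mm, on four 70×70 mm square legs, each inset 48 mm from the nearest pair of top edges from z = 0 to the bottom of the top. Four apron rails, 70 mm thick and 120 mm tall, run between adjacent legs with their top edges flush with the underside of the top and their outer faces flush with the legs' outer faces.


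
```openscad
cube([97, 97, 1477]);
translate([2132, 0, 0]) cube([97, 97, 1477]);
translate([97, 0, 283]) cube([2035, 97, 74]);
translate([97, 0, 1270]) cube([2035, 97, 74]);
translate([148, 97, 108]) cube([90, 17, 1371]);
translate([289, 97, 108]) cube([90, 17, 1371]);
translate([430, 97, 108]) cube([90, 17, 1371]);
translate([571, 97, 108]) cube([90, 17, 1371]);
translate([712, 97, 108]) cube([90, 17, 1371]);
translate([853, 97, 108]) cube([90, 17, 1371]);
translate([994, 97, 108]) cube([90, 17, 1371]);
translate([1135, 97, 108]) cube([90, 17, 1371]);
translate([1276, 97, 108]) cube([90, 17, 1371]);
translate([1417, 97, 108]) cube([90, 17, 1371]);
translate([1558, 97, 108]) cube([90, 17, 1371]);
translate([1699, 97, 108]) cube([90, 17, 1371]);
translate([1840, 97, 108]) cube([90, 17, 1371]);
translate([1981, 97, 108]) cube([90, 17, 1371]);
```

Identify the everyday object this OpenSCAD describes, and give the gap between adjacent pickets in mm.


A fence section. The picket gap is 51 mm.

Two posts, two rails, 14 pickets — a fence section. Span 2035 mm holds 14 pickets of 90 mm with 15 equal gaps: ⌊(2035 − 14·90) / 15⌋ = 51 mm.
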